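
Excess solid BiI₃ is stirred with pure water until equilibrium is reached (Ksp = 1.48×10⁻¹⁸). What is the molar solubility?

1.53×10⁻⁵ M

BiI₃(s) ⇌ Bi³⁺(aq) + 3 I⁻(aq)
Let s be the molar solubility. Then [Bi³⁺] = s and [I⁻] = 3s.
Ksp = [Bi³⁺][I⁻]^3 = s · (3s)^3 = 27s^4
27s^4 = 1.48×10⁻¹⁸  ⇒  s^4 = 5.48×10⁻²⁰
s = 1.53×10⁻⁵ M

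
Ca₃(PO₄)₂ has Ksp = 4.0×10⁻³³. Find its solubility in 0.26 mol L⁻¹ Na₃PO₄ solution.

1.3×10⁻¹¹ M

Ca₃(PO₄)₂(s) ⇌ 3 Ca²⁺(aq) + 2 PO₄³⁻(aq)
With PO₄³⁻ already at 0.26 mol L⁻¹ and s small, take [PO₄³⁻] ≈ 0.26 mol L⁻¹ and [Ca²⁺] = 3s.
Ksp = [Ca²⁺]^3[PO₄³⁻]^2 = (3s)^3(0.26)^2
(3s)^3 = 4.0×10⁻³³ / (0.26)^2 = 5.9×10⁻³²
s = 1.3×10⁻¹¹ mol L⁻¹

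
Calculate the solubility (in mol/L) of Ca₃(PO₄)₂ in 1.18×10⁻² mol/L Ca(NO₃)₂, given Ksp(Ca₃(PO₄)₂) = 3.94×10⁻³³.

2.45×10⁻¹⁴ M

Ca₃(PO₄)₂(s) ⇌ 3 Ca²⁺(aq) + 2 PO₄³⁻(aq)
The solution already contains Ca²⁺ at 1.18×10⁻² mol/L. Let s be the molar solubility of Ca₃(PO₄)₂.
[Ca²⁺] ≈ 1.18×10⁻² mol/L (common ion dominates); [PO₄³⁻] = 2s.
Ksp = [Ca²⁺]^3[PO₄³⁻]^2 = (1.18×10⁻²)^3(2s)^2
(2s)^2 = 3.94×10⁻³³ / (1.18×10⁻²)^3 = 2.40×10⁻²⁷
s = 2.45×10⁻¹⁴ mol/L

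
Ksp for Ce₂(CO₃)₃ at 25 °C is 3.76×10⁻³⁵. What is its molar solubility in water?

5.11×10⁻⁸ M

Ce₂(CO₃)₃(s) ⇌ 2 Ce³⁺(aq) + 3 CO₃²⁻(aq)
If s mol/L of Ce₂(CO₃)₃ dissolves, [Ce³⁺] = 2s and [CO₃²⁻] = 3s.
Ksp = [Ce³⁺]^2[CO₃²⁻]^3 = (2s)^2 · (3s)^3 = 108s^5
108s^5 = 3.76×10⁻³⁵  ⇒  s^5 = 3.48×10⁻³⁷
Taking the 5th root, s = 5.11×10⁻⁸ M.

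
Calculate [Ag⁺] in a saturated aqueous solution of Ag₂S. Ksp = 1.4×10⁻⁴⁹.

Ag₂S(s) ⇌ 2 Ag⁺(aq) + S²⁻(aq)
If s mol/L of Ag₂S dissolves, [Ag⁺] = 2s and [S²⁻] = s.
Ksp = [Ag⁺]^2[S²⁻] = (2s)^2 · s = 4s^3 = 1.4×10⁻⁴⁹
s = 3.3×10⁻¹⁷ M
[Ag⁺] = 2s = 6.5×10⁻¹⁷ M

6.5×10⁻¹⁷ M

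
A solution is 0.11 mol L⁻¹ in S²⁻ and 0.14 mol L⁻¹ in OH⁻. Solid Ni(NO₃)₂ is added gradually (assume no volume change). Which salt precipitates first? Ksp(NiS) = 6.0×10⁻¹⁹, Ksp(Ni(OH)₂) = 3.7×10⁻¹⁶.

NiS

Each salt precipitates once Q = Ksp for that salt.
For NiS: [Ni²⁺] = (Ksp/[S²⁻]) = 5.5×10⁻¹⁸ mol L⁻¹
For Ni(OH)₂: [Ni²⁺] = (Ksp/[OH⁻]^2) = 1.9×10⁻¹⁴ mol L⁻¹
The smaller threshold [Ni²⁺] is reached first, so NiS precipitates first.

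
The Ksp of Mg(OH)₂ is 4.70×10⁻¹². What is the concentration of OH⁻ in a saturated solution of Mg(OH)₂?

Mg(OH)₂(s) ⇌ Mg²⁺(aq) + 2 OH⁻(aq)
With molar solubility s: [Mg²⁺] = s, [OH⁻] = 2s.
Ksp = [Mg²⁺][OH⁻]^2 = s · (2s)^2 = 4s^3 = 4.70×10⁻¹²
s = 1.06×10⁻⁴ mol L⁻¹
[OH⁻] = 2s = 2.11×10⁻⁴ mol L⁻¹

2.11×10⁻⁴ M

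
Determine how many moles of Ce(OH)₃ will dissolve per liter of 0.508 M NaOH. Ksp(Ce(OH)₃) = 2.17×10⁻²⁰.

Ce(OH)₃(s) ⇌ Ce³⁺(aq) + 3 OH⁻(aq)
OH⁻ is already present at 0.508 M. If s mol/L of Ce(OH)₃ dissolves, [Ce³⁺] = s while [OH⁻] ≈ 0.508 M.
Ksp = [Ce³⁺][OH⁻]^3 = s(0.508)^3
s = 2.17×10⁻²⁰ / (0.508)^3 = 1.66×10⁻¹⁹
s = 1.66×10⁻¹⁹ M

1.66×10⁻¹⁹ M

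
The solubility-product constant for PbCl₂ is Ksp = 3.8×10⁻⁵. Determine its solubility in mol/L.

PbCl₂(s) ⇌ Pb²⁺(aq) + 2 Cl⁻(aq)
For each mole of PbCl₂ that dissolves per liter, [Pb²⁺] = s and [Cl⁻] = 2s; let s denote this solubility.
Ksp = [Pb²⁺][Cl⁻]^2 = s · (2s)^2 = 4s^3
4s^3 = 3.8×10⁻⁵  ⇒  s^3 = 9.5×10⁻⁶
Taking the 3rd root, s = 2.1×10⁻² mol/L.

2.1×10⁻² M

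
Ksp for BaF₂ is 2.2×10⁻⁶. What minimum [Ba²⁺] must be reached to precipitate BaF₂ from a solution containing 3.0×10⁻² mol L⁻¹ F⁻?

2.4×10⁻³ M

The threshold for precipitation is Q = Ksp.
BaF₂(s) ⇌ Ba²⁺(aq) + 2 F⁻(aq)
Ksp = [Ba²⁺][F⁻]^2 = [Ba²⁺](3.0×10⁻²)^2
[Ba²⁺] = 2.2×10⁻⁶ / (3.0×10⁻²)^2 = 2.4×10⁻³
[Ba²⁺] = 2.4×10⁻³ mol L⁻¹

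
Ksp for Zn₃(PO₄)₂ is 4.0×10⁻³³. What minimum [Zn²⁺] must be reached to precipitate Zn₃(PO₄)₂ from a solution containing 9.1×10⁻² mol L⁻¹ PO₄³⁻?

7.8×10⁻¹¹ M

Precipitation of each salt begins when its ion product equals Ksp.
Zn₃(PO₄)₂(s) ⇌ 3 Zn²⁺(aq) + 2 PO₄³⁻(aq)
Ksp = [Zn²⁺]^3[PO₄³⁻]^2 = [Zn²⁺]^3(9.1×10⁻²)^2
[Zn²⁺]^3 = 4.0×10⁻³³ / (9.1×10⁻²)^2 = 4.8×10⁻³¹
[Zn²⁺] = 7.8×10⁻¹¹ mol L⁻¹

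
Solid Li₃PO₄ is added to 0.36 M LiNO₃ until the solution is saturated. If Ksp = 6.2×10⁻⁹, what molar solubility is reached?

Li₃PO₄(s) ⇌ 3 Li⁺(aq) + PO₄³⁻(aq)
The solution already contains Li⁺ at 0.36 M. Let s be the molar solubility of Li₃PO₄.
[Li⁺] ≈ 0.36 M (common ion dominates); [PO₄³⁻] = s.
Ksp = [Li⁺]^3[PO₄³⁻] = (0.36)^3s
s = 6.2×10⁻⁹ / (0.36)^3 = 1.3×10⁻⁷
s = 1.3×10⁻⁷ M

1.3×10⁻⁷ M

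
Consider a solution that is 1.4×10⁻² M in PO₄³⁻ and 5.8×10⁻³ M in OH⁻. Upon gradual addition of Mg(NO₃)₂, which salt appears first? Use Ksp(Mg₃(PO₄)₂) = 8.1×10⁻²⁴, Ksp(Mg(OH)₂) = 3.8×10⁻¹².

Mg(OH)₂

The threshold for precipitation is Q = Ksp.
For Mg₃(PO₄)₂: [Mg²⁺] = (Ksp/[PO₄³⁻]^2)^(1/3) = 3.5×10⁻⁷ M
For Mg(OH)₂: [Mg²⁺] = (Ksp/[OH⁻]^2) = 1.1×10⁻⁷ M
The smaller threshold [Mg²⁺] is reached first, so Mg(OH)₂ precipitates first.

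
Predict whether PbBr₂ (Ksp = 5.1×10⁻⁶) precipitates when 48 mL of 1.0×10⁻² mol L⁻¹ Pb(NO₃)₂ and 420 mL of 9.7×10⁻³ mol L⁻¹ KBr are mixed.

No

The combined volume is 468 mL.
[Pb²⁺] = (1.0×10⁻²)(48)/468 = 1.0×10⁻³ mol L⁻¹
[Br⁻] = (9.7×10⁻³)(420)/468 = 8.7×10⁻³ mol L⁻¹
Q = [Pb²⁺][Br⁻]^2 = 7.8×10⁻⁸
Q < Ksp (7.8×10⁻⁸ vs 5.1×10⁻⁶); the solution remains unsaturated and no precipitate forms.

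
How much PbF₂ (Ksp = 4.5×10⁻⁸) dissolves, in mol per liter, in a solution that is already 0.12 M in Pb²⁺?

PbF₂(s) ⇌ Pb²⁺(aq) + 2 F⁻(aq)
Pb²⁺ is already present at 0.12 M. If s mol/L of PbF₂ dissolves, [F⁻] = 2s while [Pb²⁺] ≈ 0.12 M.
Ksp = [Pb²⁺][F⁻]^2 = (0.12)(2s)^2
(2s)^2 = 4.5×10⁻⁸ / (0.12) = 3.8×10⁻⁷
s = 3.1×10⁻⁴ M

3.1×10⁻⁴ M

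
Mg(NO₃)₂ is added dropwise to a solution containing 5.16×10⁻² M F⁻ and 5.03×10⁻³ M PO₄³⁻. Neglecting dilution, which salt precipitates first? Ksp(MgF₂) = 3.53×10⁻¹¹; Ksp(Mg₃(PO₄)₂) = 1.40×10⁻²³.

MgF₂

Precipitation of each salt begins when its ion product equals Ksp.
For MgF₂: [Mg²⁺] = (Ksp/[F⁻]^2) = 1.33×10⁻⁸ M
For Mg₃(PO₄)₂: [Mg²⁺] = (Ksp/[PO₄³⁻]^2)^(1/3) = 8.21×10⁻⁷ M
The smaller threshold [Mg²⁺] is reached first, so MgF₂ precipitates first.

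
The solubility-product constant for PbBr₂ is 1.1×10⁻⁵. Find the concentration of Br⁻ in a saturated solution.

PbBr₂(s) ⇌ Pb²⁺(aq) + 2 Br⁻(aq)
If s mol/L of PbBr₂ dissolves, [Pb²⁺] = s and [Br⁻] = 2s.
Ksp = [Pb²⁺][Br⁻]^2 = s · (2s)^2 = 4s^3 = 1.1×10⁻⁵
s = 1.4×10⁻² M
[Br⁻] = 2s = 2.8×10⁻² M

2.8×10⁻² M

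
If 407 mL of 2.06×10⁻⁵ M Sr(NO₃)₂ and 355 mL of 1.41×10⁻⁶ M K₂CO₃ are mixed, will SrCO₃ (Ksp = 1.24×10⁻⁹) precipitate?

No

After mixing, V = 407 mL + 355 mL = 762 mL.
[Sr²⁺] = (2.06×10⁻⁵)(407)/762 = 1.10×10⁻⁵ M
[CO₃²⁻] = (1.41×10⁻⁶)(355)/762 = 6.57×10⁻⁷ M
Q = [Sr²⁺][CO₃²⁻] = 7.23×10⁻¹²
Q = 7.23×10⁻¹² < Ksp = 1.24×10⁻⁹, so the solution is unsaturated and no precipitate forms.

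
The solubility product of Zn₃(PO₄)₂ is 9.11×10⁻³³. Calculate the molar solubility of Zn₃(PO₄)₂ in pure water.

Zn₃(PO₄)₂(s) ⇌ 3 Zn²⁺(aq) + 2 PO₄³⁻(aq)
Call the molar solubility s, so that [Zn²⁺] = 3s and [PO₄³⁻] = 2s.
Ksp = [Zn²⁺]^3[PO₄³⁻]^2 = (3s)^3 · (2s)^2 = 108s^5
108s^5 = 9.11×10⁻³³  ⇒  s^5 = 8.44×10⁻³⁵
Taking the 5th root, s = 1.53×10⁻⁷ mol L⁻¹.

1.53×10⁻⁷ M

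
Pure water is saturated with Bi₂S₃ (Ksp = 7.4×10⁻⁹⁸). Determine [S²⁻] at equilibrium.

Bi₂S₃(s) ⇌ 2 Bi³⁺(aq) + 3 S²⁻(aq)
For each mole of Bi₂S₃ that dissolves per liter, [Bi³⁺] = 2s and [S²⁻] = 3s; let s denote this solubility.
Ksp = [Bi³⁺]^2[S²⁻]^3 = (2s)^2 · (3s)^3 = 108s^5 = 7.4×10⁻⁹⁸
s = 1.5×10⁻²⁰ M
[S²⁻] = 3s = 4.4×10⁻²⁰ M

4.4×10⁻²⁰ M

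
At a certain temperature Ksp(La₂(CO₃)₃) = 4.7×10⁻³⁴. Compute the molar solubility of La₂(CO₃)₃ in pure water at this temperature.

La₂(CO₃)₃(s) ⇌ 2 La³⁺(aq) + 3 CO₃²⁻(aq)
Let s be the molar solubility. Then [La³⁺] = 2s and [CO₃²⁻] = 3s.
Ksp = [La³⁺]^2[CO₃²⁻]^3 = (2s)^2 · (3s)^3 = 108s^5
108s^5 = 4.7×10⁻³⁴  ⇒  s^5 = 4.4×10⁻³⁶
Taking the 5th root, s = 8.5×10⁻⁸ mol/L.

8.5×10⁻⁸ M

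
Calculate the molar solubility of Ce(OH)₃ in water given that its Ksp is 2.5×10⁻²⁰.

Ce(OH)₃(s) ⇌ Ce³⁺(aq) + 3 OH⁻(aq)
Call the molar solubility s, so that [Ce³⁺] = s and [OH⁻] = 3s.
Ksp = [Ce³⁺][OH⁻]^3 = s · (3s)^3 = 27s^4
27s^4 = 2.5×10⁻²⁰  ⇒  s^4 = 9.3×10⁻²²
s = (9.3×10⁻²²)^(1/4) = 5.5×10⁻⁶ mol L⁻¹

5.5×10⁻⁶ M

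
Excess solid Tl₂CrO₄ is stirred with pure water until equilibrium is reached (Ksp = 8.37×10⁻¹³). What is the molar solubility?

Tl₂CrO₄(s) ⇌ 2 Tl⁺(aq) + CrO₄²⁻(aq)
With molar solubility s: [Tl⁺] = 2s, [CrO₄²⁻] = s.
Ksp = [Tl⁺]^2[CrO₄²⁻] = (2s)^2 · s = 4s^3
4s^3 = 8.37×10⁻¹³  ⇒  s^3 = 2.09×10⁻¹³
s = (2.09×10⁻¹³)^(1/3) = 5.94×10⁻⁵ M

5.94×10⁻⁵ M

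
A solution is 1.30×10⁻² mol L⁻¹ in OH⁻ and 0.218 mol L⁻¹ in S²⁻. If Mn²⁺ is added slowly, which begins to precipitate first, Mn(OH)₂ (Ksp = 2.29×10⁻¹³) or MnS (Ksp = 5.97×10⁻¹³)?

MnS

The threshold for precipitation is Q = Ksp.
For Mn(OH)₂: [Mn²⁺] = (Ksp/[OH⁻]^2) = 1.36×10⁻⁹ mol L⁻¹
For MnS: [Mn²⁺] = (Ksp/[S²⁻]) = 2.74×10⁻¹² mol L⁻¹
The smaller threshold [Mn²⁺] is reached first, so MnS precipitates first.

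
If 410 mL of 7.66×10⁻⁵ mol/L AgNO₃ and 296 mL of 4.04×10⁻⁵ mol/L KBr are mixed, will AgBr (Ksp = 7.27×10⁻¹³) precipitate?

Yes

After mixing, V = 410 mL + 296 mL = 706 mL.
[Ag⁺] = (7.66×10⁻⁵)(410)/706 = 4.45×10⁻⁵ mol/L
[Br⁻] = (4.04×10⁻⁵)(296)/706 = 1.69×10⁻⁵ mol/L
Q = [Ag⁺][Br⁻] = 7.53×10⁻¹⁰
Q = 7.53×10⁻¹⁰ > Ksp = 7.27×10⁻¹³, so the solution is supersaturated and AgBr precipitates.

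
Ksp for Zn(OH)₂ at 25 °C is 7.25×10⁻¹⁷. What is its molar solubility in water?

Zn(OH)₂(s) ⇌ Zn²⁺(aq) + 2 OH⁻(aq)
With molar solubility s: [Zn²⁺] = s, [OH⁻] = 2s.
Ksp = [Zn²⁺][OH⁻]^2 = s · (2s)^2 = 4s^3
4s^3 = 7.25×10⁻¹⁷  ⇒  s^3 = 1.81×10⁻¹⁷
s = 2.63×10⁻⁶ M

2.63×10⁻⁶ M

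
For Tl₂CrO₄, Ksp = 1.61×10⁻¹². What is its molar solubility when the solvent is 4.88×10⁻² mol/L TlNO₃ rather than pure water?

Tl₂CrO₄(s) ⇌ 2 Tl⁺(aq) + CrO₄²⁻(aq)
Let s be the solubility of Tl₂CrO₄ here. The common ion gives [Tl⁺] ≈ 4.88×10⁻² mol/L, and [CrO₄²⁻] = s.
Ksp = [Tl⁺]^2[CrO₄²⁻] = (4.88×10⁻²)^2s
s = 1.61×10⁻¹² / (4.88×10⁻²)^2 = 6.76×10⁻¹⁰
s = 6.76×10⁻¹⁰ mol/L

6.76×10⁻¹⁰ M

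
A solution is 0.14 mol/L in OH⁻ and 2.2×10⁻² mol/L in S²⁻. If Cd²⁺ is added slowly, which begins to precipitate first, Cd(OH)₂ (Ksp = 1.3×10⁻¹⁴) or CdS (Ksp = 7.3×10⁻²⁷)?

CdS

The threshold for precipitation is Q = Ksp.
For Cd(OH)₂: [Cd²⁺] = (Ksp/[OH⁻]^2) = 6.6×10⁻¹³ mol/L
For CdS: [Cd²⁺] = (Ksp/[S²⁻]) = 3.3×10⁻²⁵ mol/L
Since CdS needs less Cd²⁺ to reach saturation, it precipitates first.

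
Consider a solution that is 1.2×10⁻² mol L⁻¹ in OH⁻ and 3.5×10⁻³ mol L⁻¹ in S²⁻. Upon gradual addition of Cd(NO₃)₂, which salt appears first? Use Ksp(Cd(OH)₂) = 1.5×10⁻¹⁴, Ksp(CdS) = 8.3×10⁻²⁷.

CdS

A salt starts to precipitate once the ion product Q reaches its Ksp.
For Cd(OH)₂: [Cd²⁺] = (Ksp/[OH⁻]^2) = 1.0×10⁻¹⁰ mol L⁻¹
For CdS: [Cd²⁺] = (Ksp/[S²⁻]) = 2.4×10⁻²⁴ mol L⁻¹
The smaller threshold [Cd²⁺] is reached first, so CdS precipitates first.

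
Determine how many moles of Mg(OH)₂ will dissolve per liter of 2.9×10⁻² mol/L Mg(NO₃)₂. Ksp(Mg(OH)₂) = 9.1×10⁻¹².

Mg(OH)₂(s) ⇌ Mg²⁺(aq) + 2 OH⁻(aq)
The solution already contains Mg²⁺ at 2.9×10⁻² mol/L. Let s be the molar solubility of Mg(OH)₂.
[Mg²⁺] ≈ 2.9×10⁻² mol/L (common ion dominates); [OH⁻] = 2s.
Ksp = [Mg²⁺][OH⁻]^2 = (2.9×10⁻²)(2s)^2
(2s)^2 = 9.1×10⁻¹² / (2.9×10⁻²) = 3.1×10⁻¹⁰
s = 8.9×10⁻⁶ mol/L

8.9×10⁻⁶ M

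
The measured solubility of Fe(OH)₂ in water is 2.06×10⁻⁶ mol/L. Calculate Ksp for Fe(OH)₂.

Fe(OH)₂(s) ⇌ Fe²⁺(aq) + 2 OH⁻(aq)
With molar solubility s: [Fe²⁺] = s, [OH⁻] = 2s.
Ksp = [Fe²⁺][OH⁻]^2 = s · (2s)^2 = 4s^3
Ksp = 4 × (2.06×10⁻⁶)^3 = 3.50×10⁻¹⁷

Ksp = 3.50×10⁻¹⁷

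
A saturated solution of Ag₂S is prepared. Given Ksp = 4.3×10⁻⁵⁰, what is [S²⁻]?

2.2×10⁻¹⁷ M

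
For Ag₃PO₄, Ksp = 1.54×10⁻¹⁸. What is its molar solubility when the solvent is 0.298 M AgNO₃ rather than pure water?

Ag₃PO₄(s) ⇌ 3 Ag⁺(aq) + PO₄³⁻(aq)
The solution already contains Ag⁺ at 0.298 M. Let s be the molar solubility of Ag₃PO₄.
[Ag⁺] ≈ 0.298 M (common ion dominates); [PO₄³⁻] = s.
Ksp = [Ag⁺]^3[PO₄³⁻] = (0.298)^3s
s = 1.54×10⁻¹⁸ / (0.298)^3 = 5.82×10⁻¹⁷
s = 5.82×10⁻¹⁷ M

5.82×10⁻¹⁷ M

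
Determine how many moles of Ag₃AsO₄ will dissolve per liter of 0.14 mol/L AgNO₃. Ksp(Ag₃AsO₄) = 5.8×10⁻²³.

2.1×10⁻²⁰ M

Ag₃AsO₄(s) ⇌ 3 Ag⁺(aq) + AsO₄³⁻(aq)
Ag⁺ is already present at 0.14 mol/L. If s mol/L of Ag₃AsO₄ dissolves, [AsO₄³⁻] = s while [Ag⁺] ≈ 0.14 mol/L.
Ksp = [Ag⁺]^3[AsO₄³⁻] = (0.14)^3s
s = 5.8×10⁻²³ / (0.14)^3 = 2.1×10⁻²⁰
s = 2.1×10⁻²⁰ mol/L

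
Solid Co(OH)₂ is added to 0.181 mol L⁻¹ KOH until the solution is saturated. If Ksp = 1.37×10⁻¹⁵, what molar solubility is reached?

4.18×10⁻¹⁴ M

Co(OH)₂(s) ⇌ Co²⁺(aq) + 2 OH⁻(aq)
OH⁻ is already present at 0.181 mol L⁻¹. If s mol/L of Co(OH)₂ dissolves, [Co²⁺] = s while [OH⁻] ≈ 0.181 mol L⁻¹.
Ksp = [Co²⁺][OH⁻]^2 = s(0.181)^2
s = 1.37×10⁻¹⁵ / (0.181)^2 = 4.18×10⁻¹⁴
s = 4.18×10⁻¹⁴ mol L⁻¹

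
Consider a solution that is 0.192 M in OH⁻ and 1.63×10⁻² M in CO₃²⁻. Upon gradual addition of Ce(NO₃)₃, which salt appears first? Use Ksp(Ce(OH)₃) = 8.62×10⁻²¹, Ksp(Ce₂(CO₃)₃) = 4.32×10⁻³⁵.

Precipitation of each salt begins when its ion product equals Ksp.
For Ce(OH)₃: [Ce³⁺] = (Ksp/[OH⁻]^3) = 1.22×10⁻¹⁸ M
For Ce₂(CO₃)₃: [Ce³⁺] = (Ksp/[CO₃²⁻]^3)^(1/2) = 3.16×10⁻¹⁵ M
Since Ce(OH)₃ needs less Ce³⁺ to reach saturation, it precipitates first.

Ce(OH)₃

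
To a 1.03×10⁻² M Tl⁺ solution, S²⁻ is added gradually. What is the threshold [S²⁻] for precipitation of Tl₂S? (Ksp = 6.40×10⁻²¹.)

6.03×10⁻¹⁷ M

Each salt precipitates once Q = Ksp for that salt.
Tl₂S(s) ⇌ 2 Tl⁺(aq) + S²⁻(aq)
Ksp = [Tl⁺]^2[S²⁻] = [S²⁻](1.03×10⁻²)^2
[S²⁻] = 6.40×10⁻²¹ / (1.03×10⁻²)^2 = 6.03×10⁻¹⁷
[S²⁻] = 6.03×10⁻¹⁷ M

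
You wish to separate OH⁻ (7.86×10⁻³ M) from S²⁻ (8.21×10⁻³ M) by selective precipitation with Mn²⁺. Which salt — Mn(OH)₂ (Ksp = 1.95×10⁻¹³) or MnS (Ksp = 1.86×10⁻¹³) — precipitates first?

MnS

Precipitation begins when Q = Ksp.
For Mn(OH)₂: [Mn²⁺] = (Ksp/[OH⁻]^2) = 3.16×10⁻⁹ M
For MnS: [Mn²⁺] = (Ksp/[S²⁻]) = 2.27×10⁻¹¹ M
The smaller threshold [Mn²⁺] is reached first, so MnS precipitates first.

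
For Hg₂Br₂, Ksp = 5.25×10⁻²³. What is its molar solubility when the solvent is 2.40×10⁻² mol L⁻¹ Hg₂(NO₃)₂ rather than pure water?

Hg₂Br₂(s) ⇌ Hg₂²⁺(aq) + 2 Br⁻(aq)
The solution already contains Hg₂²⁺ at 2.40×10⁻² mol L⁻¹. Let s be the molar solubility of Hg₂Br₂.
[Hg₂²⁺] ≈ 2.40×10⁻² mol L⁻¹ (common ion dominates); [Br⁻] = 2s.
Ksp = [Hg₂²⁺][Br⁻]^2 = (2.40×10⁻²)(2s)^2
(2s)^2 = 5.25×10⁻²³ / (2.40×10⁻²) = 2.19×10⁻²¹
s = 2.34×10⁻¹¹ mol L⁻¹

2.34×10⁻¹¹ M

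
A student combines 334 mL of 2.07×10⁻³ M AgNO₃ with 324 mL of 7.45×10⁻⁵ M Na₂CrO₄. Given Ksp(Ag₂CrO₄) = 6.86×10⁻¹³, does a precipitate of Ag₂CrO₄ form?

Yes

The combined volume is 658 mL.
[Ag⁺] = (2.07×10⁻³)(334)/658 = 1.05×10⁻³ M
[CrO₄²⁻] = (7.45×10⁻⁵)(324)/658 = 3.67×10⁻⁵ M
Q = [Ag⁺]^2[CrO₄²⁻] = 4.05×10⁻¹¹
Because Q > Ksp (4.05×10⁻¹¹ vs 6.86×10⁻¹³), a precipitate of Ag₂CrO₄ forms.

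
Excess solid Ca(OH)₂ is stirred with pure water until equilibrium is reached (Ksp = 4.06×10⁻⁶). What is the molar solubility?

1.00×10⁻² M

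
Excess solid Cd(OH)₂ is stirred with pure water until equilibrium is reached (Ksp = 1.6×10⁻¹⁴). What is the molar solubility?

1.6×10⁻⁵ M

Cd(OH)₂(s) ⇌ Cd²⁺(aq) + 2 OH⁻(aq)
Call the molar solubility s, so that [Cd²⁺] = s and [OH⁻] = 2s.
Ksp = [Cd²⁺][OH⁻]^2 = s · (2s)^2 = 4s^3
4s^3 = 1.6×10⁻¹⁴  ⇒  s^3 = 4.0×10⁻¹⁵
s = 1.6×10⁻⁵ M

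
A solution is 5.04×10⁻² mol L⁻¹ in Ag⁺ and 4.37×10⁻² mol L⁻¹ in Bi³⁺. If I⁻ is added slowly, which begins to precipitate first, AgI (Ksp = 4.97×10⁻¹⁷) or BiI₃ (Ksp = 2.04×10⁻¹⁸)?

AgI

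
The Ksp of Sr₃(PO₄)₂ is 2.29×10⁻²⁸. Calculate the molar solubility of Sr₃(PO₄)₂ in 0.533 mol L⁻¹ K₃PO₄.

Sr₃(PO₄)₂(s) ⇌ 3 Sr²⁺(aq) + 2 PO₄³⁻(aq)
The solution already contains PO₄³⁻ at 0.533 mol L⁻¹. Let s be the molar solubility of Sr₃(PO₄)₂.
[PO₄³⁻] ≈ 0.533 mol L⁻¹ (common ion dominates); [Sr²⁺] = 3s.
Ksp = [Sr²⁺]^3[PO₄³⁻]^2 = (3s)^3(0.533)^2
(3s)^3 = 2.29×10⁻²⁸ / (0.533)^2 = 8.06×10⁻²⁸
s = 3.10×10⁻¹⁰ mol L⁻¹

3.10×10⁻¹⁰ M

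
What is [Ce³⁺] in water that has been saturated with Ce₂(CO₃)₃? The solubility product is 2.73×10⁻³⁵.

Ce₂(CO₃)₃(s) ⇌ 2 Ce³⁺(aq) + 3 CO₃²⁻(aq)
Let s be the molar solubility. Then [Ce³⁺] = 2s and [CO₃²⁻] = 3s.
Ksp = [Ce³⁺]^2[CO₃²⁻]^3 = (2s)^2 · (3s)^3 = 108s^5 = 2.73×10⁻³⁵
s = 4.79×10⁻⁸ M
[Ce³⁺] = 2s = 9.58×10⁻⁸ M

9.58×10⁻⁸ M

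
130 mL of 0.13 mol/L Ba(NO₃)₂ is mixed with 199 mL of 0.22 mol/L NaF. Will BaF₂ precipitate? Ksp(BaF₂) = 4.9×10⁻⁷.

Yes

Total volume after mixing = 130 + 199 = 329 mL.
[Ba²⁺] = (0.13)(130)/329 = 5.1×10⁻² mol/L
[F⁻] = (0.22)(199)/329 = 0.13 mol/L
Q = [Ba²⁺][F⁻]^2 = 9.1×10⁻⁴
Q = 9.1×10⁻⁴ > Ksp = 4.9×10⁻⁷, so the solution is supersaturated and BaF₂ precipitates.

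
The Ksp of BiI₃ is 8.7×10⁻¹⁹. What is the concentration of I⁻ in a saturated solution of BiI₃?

4.0×10⁻⁵ M

BiI₃(s) ⇌ Bi³⁺(aq) + 3 I⁻(aq)
With molar solubility s: [Bi³⁺] = s, [I⁻] = 3s.
Ksp = [Bi³⁺][I⁻]^3 = s · (3s)^3 = 27s^4 = 8.7×10⁻¹⁹
s = 1.3×10⁻⁵ M
[I⁻] = 3s = 4.0×10⁻⁵ M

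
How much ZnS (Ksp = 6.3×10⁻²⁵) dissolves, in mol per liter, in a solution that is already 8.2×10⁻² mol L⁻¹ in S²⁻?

7.7×10⁻²⁴ M

ZnS(s) ⇌ Zn²⁺(aq) + S²⁻(aq)
The solution already contains S²⁻ at 8.2×10⁻² mol L⁻¹. Let s be the molar solubility of ZnS.
[S²⁻] ≈ 8.2×10⁻² mol L⁻¹ (common ion dominates); [Zn²⁺] = s.
Ksp = [Zn²⁺][S²⁻] = s(8.2×10⁻²)
s = 6.3×10⁻²⁵ / (8.2×10⁻²) = 7.7×10⁻²⁴
s = 7.7×10⁻²⁴ mol L⁻¹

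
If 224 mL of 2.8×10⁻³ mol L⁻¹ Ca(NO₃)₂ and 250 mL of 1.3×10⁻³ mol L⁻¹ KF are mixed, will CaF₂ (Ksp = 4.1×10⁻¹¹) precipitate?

After mixing, V = 224 mL + 250 mL = 474 mL.
[Ca²⁺] = (2.8×10⁻³)(224)/474 = 1.3×10⁻³ mol L⁻¹
[F⁻] = (1.3×10⁻³)(250)/474 = 6.9×10⁻⁴ mol L⁻¹
Q = [Ca²⁺][F⁻]^2 = 6.2×10⁻¹⁰
Since Q (6.2×10⁻¹⁰) exceeds Ksp (4.1×10⁻¹¹), CaF₂ will precipitate.

Yes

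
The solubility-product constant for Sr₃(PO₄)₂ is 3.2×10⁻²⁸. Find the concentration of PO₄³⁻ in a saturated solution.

2.5×10⁻⁶ M

Sr₃(PO₄)₂(s) ⇌ 3 Sr²⁺(aq) + 2 PO₄³⁻(aq)
Call the molar solubility s, so that [Sr²⁺] = 3s and [PO₄³⁻] = 2s.
Ksp = [Sr²⁺]^3[PO₄³⁻]^2 = (3s)^3 · (2s)^2 = 108s^5 = 3.2×10⁻²⁸
s = 1.2×10⁻⁶ M
[PO₄³⁻] = 2s = 2.5×10⁻⁶ M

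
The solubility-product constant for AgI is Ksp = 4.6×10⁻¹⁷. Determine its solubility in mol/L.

6.8×10⁻⁹ M

AgI(s) ⇌ Ag⁺(aq) + I⁻(aq)
Call the molar solubility s, so that [Ag⁺] = s and [I⁻] = s.
Ksp = [Ag⁺][I⁻] = s · s = s^2
s^2 = 4.6×10⁻¹⁷
Taking the 2nd root, s = 6.8×10⁻⁹ mol L⁻¹.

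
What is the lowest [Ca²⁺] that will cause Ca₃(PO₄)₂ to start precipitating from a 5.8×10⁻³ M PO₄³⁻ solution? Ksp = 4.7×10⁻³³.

5.2×10⁻¹⁰ M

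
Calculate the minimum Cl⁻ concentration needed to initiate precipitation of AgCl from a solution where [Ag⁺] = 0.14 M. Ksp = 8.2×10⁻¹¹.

Precipitation of each salt begins when its ion product equals Ksp.
AgCl(s) ⇌ Ag⁺(aq) + Cl⁻(aq)
Ksp = [Ag⁺][Cl⁻] = [Cl⁻](0.14)
[Cl⁻] = 8.2×10⁻¹¹ / (0.14) = 5.9×10⁻¹⁰
[Cl⁻] = 5.9×10⁻¹⁰ M

5.9×10⁻¹⁰ M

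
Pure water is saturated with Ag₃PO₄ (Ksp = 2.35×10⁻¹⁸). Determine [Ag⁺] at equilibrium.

5.15×10⁻⁵ M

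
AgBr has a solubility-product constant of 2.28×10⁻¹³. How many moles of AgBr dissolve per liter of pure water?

4.77×10⁻⁷ M

AgBr(s) ⇌ Ag⁺(aq) + Br⁻(aq)
Let s be the molar solubility. Then [Ag⁺] = s and [Br⁻] = s.
Ksp = [Ag⁺][Br⁻] = s · s = s^2
s^2 = 2.28×10⁻¹³
s = (2.28×10⁻¹³)^(1/2) = 4.77×10⁻⁷ mol/L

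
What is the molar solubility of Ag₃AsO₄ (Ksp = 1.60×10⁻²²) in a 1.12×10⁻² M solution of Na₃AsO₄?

8.09×10⁻⁸ M

Ag₃AsO₄(s) ⇌ 3 Ag⁺(aq) + AsO₄³⁻(aq)
With AsO₄³⁻ already at 1.12×10⁻² M and s small, take [AsO₄³⁻] ≈ 1.12×10⁻² M and [Ag⁺] = 3s.
Ksp = [Ag⁺]^3[AsO₄³⁻] = (3s)^3(1.12×10⁻²)
(3s)^3 = 1.60×10⁻²² / (1.12×10⁻²) = 1.43×10⁻²⁰
s = 8.09×10⁻⁸ M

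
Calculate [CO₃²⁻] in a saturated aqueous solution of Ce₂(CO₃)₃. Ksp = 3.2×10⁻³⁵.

1.5×10⁻⁷ M

Ce₂(CO₃)₃(s) ⇌ 2 Ce³⁺(aq) + 3 CO₃²⁻(aq)
Call the molar solubility s, so that [Ce³⁺] = 2s and [CO₃²⁻] = 3s.
Ksp = [Ce³⁺]^2[CO₃²⁻]^3 = (2s)^2 · (3s)^3 = 108s^5 = 3.2×10⁻³⁵
s = 4.9×10⁻⁸ M
[CO₃²⁻] = 3s = 1.5×10⁻⁷ M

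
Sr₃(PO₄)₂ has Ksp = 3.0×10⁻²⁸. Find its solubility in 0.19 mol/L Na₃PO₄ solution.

Sr₃(PO₄)₂(s) ⇌ 3 Sr²⁺(aq) + 2 PO₄³⁻(aq)
Let s be the solubility of Sr₃(PO₄)₂ here. The common ion gives [PO₄³⁻] ≈ 0.19 mol/L, and [Sr²⁺] = 3s.
Ksp = [Sr²⁺]^3[PO₄³⁻]^2 = (3s)^3(0.19)^2
(3s)^3 = 3.0×10⁻²⁸ / (0.19)^2 = 8.3×10⁻²⁷
s = 6.8×10⁻¹⁰ mol/L

6.8×10⁻¹⁰ M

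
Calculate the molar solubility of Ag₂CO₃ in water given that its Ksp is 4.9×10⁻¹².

1.1×10⁻⁴ M

Ag₂CO₃(s) ⇌ 2 Ag⁺(aq) + CO₃²⁻(aq)
With molar solubility s: [Ag⁺] = 2s, [CO₃²⁻] = s.
Ksp = [Ag⁺]^2[CO₃²⁻] = (2s)^2 · s = 4s^3
4s^3 = 4.9×10⁻¹²  ⇒  s^3 = 1.2×10⁻¹²
Taking the 3rd root, s = 1.1×10⁻⁴ M.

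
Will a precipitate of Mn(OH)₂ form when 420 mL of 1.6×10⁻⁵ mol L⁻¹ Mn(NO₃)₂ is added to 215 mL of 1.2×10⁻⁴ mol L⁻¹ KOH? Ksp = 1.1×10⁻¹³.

The combined volume is 635 mL.
[Mn²⁺] = (1.6×10⁻⁵)(420)/635 = 1.1×10⁻⁵ mol L⁻¹
[OH⁻] = (1.2×10⁻⁴)(215)/635 = 4.1×10⁻⁵ mol L⁻¹
Q = [Mn²⁺][OH⁻]^2 = 1.7×10⁻¹⁴
Q < Ksp (1.7×10⁻¹⁴ vs 1.1×10⁻¹³); the solution remains unsaturated and no precipitate forms.

No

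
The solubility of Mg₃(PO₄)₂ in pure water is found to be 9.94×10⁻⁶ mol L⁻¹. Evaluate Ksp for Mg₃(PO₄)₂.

Mg₃(PO₄)₂(s) ⇌ 3 Mg²⁺(aq) + 2 PO₄³⁻(aq)
If s mol/L of Mg₃(PO₄)₂ dissolves, [Mg²⁺] = 3s and [PO₄³⁻] = 2s.
Ksp = [Mg²⁺]^3[PO₄³⁻]^2 = (3s)^3 · (2s)^2 = 108s^5
Ksp = 108 × (9.94×10⁻⁶)^5 = 1.05×10⁻²³

Ksp = 1.05×10⁻²³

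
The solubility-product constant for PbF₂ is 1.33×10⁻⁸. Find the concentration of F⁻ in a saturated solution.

PbF₂(s) ⇌ Pb²⁺(aq) + 2 F⁻(aq)
Call the molar solubility s, so that [Pb²⁺] = s and [F⁻] = 2s.
Ksp = [Pb²⁺][F⁻]^2 = s · (2s)^2 = 4s^3 = 1.33×10⁻⁸
s = 1.49×10⁻³ mol L⁻¹
[F⁻] = 2s = 2.99×10⁻³ mol L⁻¹

2.99×10⁻³ M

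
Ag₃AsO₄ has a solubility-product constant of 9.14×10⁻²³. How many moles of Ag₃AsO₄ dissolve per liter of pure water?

1.36×10⁻⁶ M

Ag₃AsO₄(s) ⇌ 3 Ag⁺(aq) + AsO₄³⁻(aq)
Call the molar solubility s, so that [Ag⁺] = 3s and [AsO₄³⁻] = s.
Ksp = [Ag⁺]^3[AsO₄³⁻] = (3s)^3 · s = 27s^4
27s^4 = 9.14×10⁻²³  ⇒  s^4 = 3.39×10⁻²⁴
s = 1.36×10⁻⁶ mol L⁻¹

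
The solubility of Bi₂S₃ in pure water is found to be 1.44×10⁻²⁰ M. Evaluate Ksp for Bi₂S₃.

Ksp = 6.69×10⁻⁹⁸

Bi₂S₃(s) ⇌ 2 Bi³⁺(aq) + 3 S²⁻(aq)
Let s be the molar solubility. Then [Bi³⁺] = 2s and [S²⁻] = 3s.
Ksp = [Bi³⁺]^2[S²⁻]^3 = (2s)^2 · (3s)^3 = 108s^5
Ksp = 108 × (1.44×10⁻²⁰)^5 = 6.69×10⁻⁹⁸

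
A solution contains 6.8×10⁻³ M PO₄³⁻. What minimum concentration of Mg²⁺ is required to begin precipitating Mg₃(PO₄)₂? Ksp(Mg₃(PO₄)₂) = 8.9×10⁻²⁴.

5.8×10⁻⁷ M

Precipitation of each salt begins when its ion product equals Ksp.
Mg₃(PO₄)₂(s) ⇌ 3 Mg²⁺(aq) + 2 PO₄³⁻(aq)
Ksp = [Mg²⁺]^3[PO₄³⁻]^2 = [Mg²⁺]^3(6.8×10⁻³)^2
[Mg²⁺]^3 = 8.9×10⁻²⁴ / (6.8×10⁻³)^2 = 1.9×10⁻¹⁹
[Mg²⁺] = 5.8×10⁻⁷ M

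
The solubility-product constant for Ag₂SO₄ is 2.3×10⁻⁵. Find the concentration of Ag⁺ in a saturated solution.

3.6×10⁻² M

Ag₂SO₄(s) ⇌ 2 Ag⁺(aq) + SO₄²⁻(aq)
Let s be the molar solubility. Then [Ag⁺] = 2s and [SO₄²⁻] = s.
Ksp = [Ag⁺]^2[SO₄²⁻] = (2s)^2 · s = 4s^3 = 2.3×10⁻⁵
s = 1.8×10⁻² mol L⁻¹
[Ag⁺] = 2s = 3.6×10⁻² mol L⁻¹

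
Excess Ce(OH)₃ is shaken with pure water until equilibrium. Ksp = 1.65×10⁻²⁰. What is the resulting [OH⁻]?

1.49×10⁻⁵ M

Ce(OH)₃(s) ⇌ Ce³⁺(aq) + 3 OH⁻(aq)
Let s be the molar solubility. Then [Ce³⁺] = s and [OH⁻] = 3s.
Ksp = [Ce³⁺][OH⁻]^3 = s · (3s)^3 = 27s^4 = 1.65×10⁻²⁰
s = 4.97×10⁻⁶ M
[OH⁻] = 3s = 1.49×10⁻⁵ M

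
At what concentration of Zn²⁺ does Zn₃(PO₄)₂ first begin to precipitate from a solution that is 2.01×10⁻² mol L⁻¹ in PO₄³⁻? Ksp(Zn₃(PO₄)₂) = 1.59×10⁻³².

3.40×10⁻¹⁰ M

A salt starts to precipitate once the ion product Q reaches its Ksp.
Zn₃(PO₄)₂(s) ⇌ 3 Zn²⁺(aq) + 2 PO₄³⁻(aq)
Ksp = [Zn²⁺]^3[PO₄³⁻]^2 = [Zn²⁺]^3(2.01×10⁻²)^2
[Zn²⁺]^3 = 1.59×10⁻³² / (2.01×10⁻²)^2 = 3.94×10⁻²⁹
[Zn²⁺] = 3.40×10⁻¹⁰ mol L⁻¹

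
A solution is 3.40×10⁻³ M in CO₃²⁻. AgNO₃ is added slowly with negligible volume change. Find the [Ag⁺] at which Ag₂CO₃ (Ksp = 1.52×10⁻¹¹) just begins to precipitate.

Precipitation begins when Q = Ksp.
Ag₂CO₃(s) ⇌ 2 Ag⁺(aq) + CO₃²⁻(aq)
Ksp = [Ag⁺]^2[CO₃²⁻] = [Ag⁺]^2(3.40×10⁻³)
[Ag⁺]^2 = 1.52×10⁻¹¹ / (3.40×10⁻³) = 4.47×10⁻⁹
[Ag⁺] = 6.69×10⁻⁵ M

6.69×10⁻⁵ M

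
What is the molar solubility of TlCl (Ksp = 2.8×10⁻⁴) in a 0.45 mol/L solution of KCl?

TlCl(s) ⇌ Tl⁺(aq) + Cl⁻(aq)
Let s be the solubility of TlCl here. The common ion gives [Cl⁻] ≈ 0.45 mol/L, and [Tl⁺] = s.
Ksp = [Tl⁺][Cl⁻] = s(0.45)
s = 2.8×10⁻⁴ / (0.45) = 6.2×10⁻⁴
s = 6.2×10⁻⁴ mol/L

6.2×10⁻⁴ M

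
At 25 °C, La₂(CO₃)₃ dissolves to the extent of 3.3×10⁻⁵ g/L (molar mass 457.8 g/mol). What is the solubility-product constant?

Ksp = 2.1×10⁻³⁴

Molar solubility s = (3.3×10⁻⁵ g/L) / (457.8 g/mol) = 7.208×10⁻⁸ mol/L
La₂(CO₃)₃(s) ⇌ 2 La³⁺(aq) + 3 CO₃²⁻(aq)
With molar solubility s: [La³⁺] = 2s, [CO₃²⁻] = 3s.
Ksp = [La³⁺]^2[CO₃²⁻]^3 = (2s)^2 · (3s)^3 = 108s^5
Ksp = 108 × (7.208×10⁻⁸)^5 = 2.1×10⁻³⁴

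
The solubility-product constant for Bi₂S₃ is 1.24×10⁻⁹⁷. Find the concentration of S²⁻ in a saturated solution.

4.89×10⁻²⁰ M

Bi₂S₃(s) ⇌ 2 Bi³⁺(aq) + 3 S²⁻(aq)
With molar solubility s: [Bi³⁺] = 2s, [S²⁻] = 3s.
Ksp = [Bi³⁺]^2[S²⁻]^3 = (2s)^2 · (3s)^3 = 108s^5 = 1.24×10⁻⁹⁷
s = 1.63×10⁻²⁰ mol/L
[S²⁻] = 3s = 4.89×10⁻²⁰ mol/L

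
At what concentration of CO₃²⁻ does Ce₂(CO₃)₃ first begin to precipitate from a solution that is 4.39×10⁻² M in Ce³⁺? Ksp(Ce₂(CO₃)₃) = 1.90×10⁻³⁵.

Precipitation begins when Q = Ksp.
Ce₂(CO₃)₃(s) ⇌ 2 Ce³⁺(aq) + 3 CO₃²⁻(aq)
Ksp = [Ce³⁺]^2[CO₃²⁻]^3 = [CO₃²⁻]^3(4.39×10⁻²)^2
[CO₃²⁻]^3 = 1.90×10⁻³⁵ / (4.39×10⁻²)^2 = 9.86×10⁻³³
[CO₃²⁻] = 2.14×10⁻¹¹ M

2.14×10⁻¹¹ M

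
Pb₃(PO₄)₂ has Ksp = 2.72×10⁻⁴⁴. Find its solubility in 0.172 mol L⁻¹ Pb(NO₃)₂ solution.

1.16×10⁻²¹ M

Pb₃(PO₄)₂(s) ⇌ 3 Pb²⁺(aq) + 2 PO₄³⁻(aq)
Pb²⁺ is already present at 0.172 mol L⁻¹. If s mol/L of Pb₃(PO₄)₂ dissolves, [PO₄³⁻] = 2s while [Pb²⁺] ≈ 0.172 mol L⁻¹.
Ksp = [Pb²⁺]^3[PO₄³⁻]^2 = (0.172)^3(2s)^2
(2s)^2 = 2.72×10⁻⁴⁴ / (0.172)^3 = 5.35×10⁻⁴²
s = 1.16×10⁻²¹ mol L⁻¹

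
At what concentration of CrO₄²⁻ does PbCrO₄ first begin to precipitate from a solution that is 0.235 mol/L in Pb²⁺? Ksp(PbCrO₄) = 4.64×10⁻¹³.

Precipitation begins when Q = Ksp.
PbCrO₄(s) ⇌ Pb²⁺(aq) + CrO₄²⁻(aq)
Ksp = [Pb²⁺][CrO₄²⁻] = [CrO₄²⁻](0.235)
[CrO₄²⁻] = 4.64×10⁻¹³ / (0.235) = 1.97×10⁻¹²
[CrO₄²⁻] = 1.97×10⁻¹² mol/L

1.97×10⁻¹² M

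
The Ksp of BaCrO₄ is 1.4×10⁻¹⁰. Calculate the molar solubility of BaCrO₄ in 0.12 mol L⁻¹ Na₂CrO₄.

1.2×10⁻⁹ M

BaCrO₄(s) ⇌ Ba²⁺(aq) + CrO₄²⁻(aq)
Let s be the solubility of BaCrO₄ here. The common ion gives [CrO₄²⁻] ≈ 0.12 mol L⁻¹, and [Ba²⁺] = s.
Ksp = [Ba²⁺][CrO₄²⁻] = s(0.12)
s = 1.4×10⁻¹⁰ / (0.12) = 1.2×10⁻⁹
s = 1.2×10⁻⁹ mol L⁻¹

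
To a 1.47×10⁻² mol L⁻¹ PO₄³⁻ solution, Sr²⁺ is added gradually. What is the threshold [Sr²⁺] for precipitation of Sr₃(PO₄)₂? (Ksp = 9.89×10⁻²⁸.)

1.66×10⁻⁸ M

Each salt precipitates once Q = Ksp for that salt.
Sr₃(PO₄)₂(s) ⇌ 3 Sr²⁺(aq) + 2 PO₄³⁻(aq)
Ksp = [Sr²⁺]^3[PO₄³⁻]^2 = [Sr²⁺]^3(1.47×10⁻²)^2
[Sr²⁺]^3 = 9.89×10⁻²⁸ / (1.47×10⁻²)^2 = 4.58×10⁻²⁴
[Sr²⁺] = 1.66×10⁻⁸ mol L⁻¹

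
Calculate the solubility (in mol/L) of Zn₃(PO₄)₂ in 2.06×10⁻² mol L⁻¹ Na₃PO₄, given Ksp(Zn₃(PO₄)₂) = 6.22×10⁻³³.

Zn₃(PO₄)₂(s) ⇌ 3 Zn²⁺(aq) + 2 PO₄³⁻(aq)
The solution already contains PO₄³⁻ at 2.06×10⁻² mol L⁻¹. Let s be the molar solubility of Zn₃(PO₄)₂.
[PO₄³⁻] ≈ 2.06×10⁻² mol L⁻¹ (common ion dominates); [Zn²⁺] = 3s.
Ksp = [Zn²⁺]^3[PO₄³⁻]^2 = (3s)^3(2.06×10⁻²)^2
(3s)^3 = 6.22×10⁻³³ / (2.06×10⁻²)^2 = 1.47×10⁻²⁹
s = 8.16×10⁻¹¹ mol L⁻¹

8.16×10⁻¹¹ M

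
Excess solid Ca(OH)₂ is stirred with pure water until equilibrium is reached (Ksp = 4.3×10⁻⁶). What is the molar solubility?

Ca(OH)₂(s) ⇌ Ca²⁺(aq) + 2 OH⁻(aq)
If s mol/L of Ca(OH)₂ dissolves, [Ca²⁺] = s and [OH⁻] = 2s.
Ksp = [Ca²⁺][OH⁻]^2 = s · (2s)^2 = 4s^3
4s^3 = 4.3×10⁻⁶  ⇒  s^3 = 1.1×10⁻⁶
s = (1.1×10⁻⁶)^(1/3) = 1.0×10⁻² M

1.0×10⁻² M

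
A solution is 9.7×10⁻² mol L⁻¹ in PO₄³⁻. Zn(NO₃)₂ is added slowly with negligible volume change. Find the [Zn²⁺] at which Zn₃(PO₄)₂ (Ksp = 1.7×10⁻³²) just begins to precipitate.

Each salt precipitates once Q = Ksp for that salt.
Zn₃(PO₄)₂(s) ⇌ 3 Zn²⁺(aq) + 2 PO₄³⁻(aq)
Ksp = [Zn²⁺]^3[PO₄³⁻]^2 = [Zn²⁺]^3(9.7×10⁻²)^2
[Zn²⁺]^3 = 1.7×10⁻³² / (9.7×10⁻²)^2 = 1.8×10⁻³⁰
[Zn²⁺] = 1.2×10⁻¹⁰ mol L⁻¹

1.2×10⁻¹⁰ M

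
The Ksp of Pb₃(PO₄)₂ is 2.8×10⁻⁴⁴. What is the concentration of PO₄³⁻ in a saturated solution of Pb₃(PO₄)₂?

1.5×10⁻⁹ M

Pb₃(PO₄)₂(s) ⇌ 3 Pb²⁺(aq) + 2 PO₄³⁻(aq)
With molar solubility s: [Pb²⁺] = 3s, [PO₄³⁻] = 2s.
Ksp = [Pb²⁺]^3[PO₄³⁻]^2 = (3s)^3 · (2s)^2 = 108s^5 = 2.8×10⁻⁴⁴
s = 7.6×10⁻¹⁰ mol L⁻¹
[PO₄³⁻] = 2s = 1.5×10⁻⁹ mol L⁻¹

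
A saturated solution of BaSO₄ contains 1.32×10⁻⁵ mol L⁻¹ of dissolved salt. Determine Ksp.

Ksp = 1.74×10⁻¹⁰

BaSO₄(s) ⇌ Ba²⁺(aq) + SO₄²⁻(aq)
Let s be the molar solubility. Then [Ba²⁺] = s and [SO₄²⁻] = s.
Ksp = [Ba²⁺][SO₄²⁻] = s · s = s^2
Ksp = (1.32×10⁻⁵)^2 = 1.74×10⁻¹⁰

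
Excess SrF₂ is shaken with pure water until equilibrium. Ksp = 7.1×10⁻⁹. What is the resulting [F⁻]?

2.4×10⁻³ M

SrF₂(s) ⇌ Sr²⁺(aq) + 2 F⁻(aq)
Let s be the molar solubility. Then [Sr²⁺] = s and [F⁻] = 2s.
Ksp = [Sr²⁺][F⁻]^2 = s · (2s)^2 = 4s^3 = 7.1×10⁻⁹
s = 1.2×10⁻³ mol L⁻¹
[F⁻] = 2s = 2.4×10⁻³ mol L⁻¹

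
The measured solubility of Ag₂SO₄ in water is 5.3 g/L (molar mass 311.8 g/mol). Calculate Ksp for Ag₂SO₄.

Convert to molarity: s = 5.3 / 311.8 = 1.700×10⁻² mol/L
Ag₂SO₄(s) ⇌ 2 Ag⁺(aq) + SO₄²⁻(aq)
With molar solubility s: [Ag⁺] = 2s, [SO₄²⁻] = s.
Ksp = [Ag⁺]^2[SO₄²⁻] = (2s)^2 · s = 4s^3
Ksp = 4 × (1.700×10⁻²)^3 = 2.0×10⁻⁵

Ksp = 2.0×10⁻⁵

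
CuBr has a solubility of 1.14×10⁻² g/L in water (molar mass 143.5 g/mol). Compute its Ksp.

s = (1.14×10⁻² g L⁻¹)/(143.5 g mol⁻¹) = 7.9443×10⁻⁵ M
CuBr(s) ⇌ Cu⁺(aq) + Br⁻(aq)
Call the molar solubility s, so that [Cu⁺] = s and [Br⁻] = s.
Ksp = [Cu⁺][Br⁻] = s · s = s^2
Ksp = (7.9443×10⁻⁵)^2 = 6.31×10⁻⁹

Ksp = 6.31×10⁻⁹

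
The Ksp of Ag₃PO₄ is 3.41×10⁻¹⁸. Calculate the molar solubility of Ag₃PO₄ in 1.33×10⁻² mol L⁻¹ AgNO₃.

Ag₃PO₄(s) ⇌ 3 Ag⁺(aq) + PO₄³⁻(aq)
Ag⁺ is already present at 1.33×10⁻² mol L⁻¹. If s mol/L of Ag₃PO₄ dissolves, [PO₄³⁻] = s while [Ag⁺] ≈ 1.33×10⁻² mol L⁻¹.
Ksp = [Ag⁺]^3[PO₄³⁻] = (1.33×10⁻²)^3s
s = 3.41×10⁻¹⁸ / (1.33×10⁻²)^3 = 1.45×10⁻¹²
s = 1.45×10⁻¹² mol L⁻¹

1.45×10⁻¹² M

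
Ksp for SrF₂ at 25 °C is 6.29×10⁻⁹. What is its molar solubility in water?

SrF₂(s) ⇌ Sr²⁺(aq) + 2 F⁻(aq)
If s mol/L of SrF₂ dissolves, [Sr²⁺] = s and [F⁻] = 2s.
Ksp = [Sr²⁺][F⁻]^2 = s · (2s)^2 = 4s^3
4s^3 = 6.29×10⁻⁹  ⇒  s^3 = 1.57×10⁻⁹
s = (1.57×10⁻⁹)^(1/3) = 1.16×10⁻³ mol L⁻¹

1.16×10⁻³ M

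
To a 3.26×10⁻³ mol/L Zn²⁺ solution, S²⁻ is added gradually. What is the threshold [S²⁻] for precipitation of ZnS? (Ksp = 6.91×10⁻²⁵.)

The threshold for precipitation is Q = Ksp.
ZnS(s) ⇌ Zn²⁺(aq) + S²⁻(aq)
Ksp = [Zn²⁺][S²⁻] = [S²⁻](3.26×10⁻³)
[S²⁻] = 6.91×10⁻²⁵ / (3.26×10⁻³) = 2.12×10⁻²²
[S²⁻] = 2.12×10⁻²² mol/L

2.12×10⁻²² M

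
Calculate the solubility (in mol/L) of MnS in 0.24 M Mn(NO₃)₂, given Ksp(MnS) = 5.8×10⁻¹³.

MnS(s) ⇌ Mn²⁺(aq) + S²⁻(aq)
With Mn²⁺ already at 0.24 M and s small, take [Mn²⁺] ≈ 0.24 M and [S²⁻] = s.
Ksp = [Mn²⁺][S²⁻] = (0.24)s
s = 5.8×10⁻¹³ / (0.24) = 2.4×10⁻¹²
s = 2.4×10⁻¹² M

2.4×10⁻¹² M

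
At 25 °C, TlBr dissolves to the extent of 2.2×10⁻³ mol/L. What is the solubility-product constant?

Ksp = 4.8×10⁻⁶

TlBr(s) ⇌ Tl⁺(aq) + Br⁻(aq)
If s mol/L of TlBr dissolves, [Tl⁺] = s and [Br⁻] = s.
Ksp = [Tl⁺][Br⁻] = s · s = s^2
Ksp = (2.2×10⁻³)^2 = 4.8×10⁻⁶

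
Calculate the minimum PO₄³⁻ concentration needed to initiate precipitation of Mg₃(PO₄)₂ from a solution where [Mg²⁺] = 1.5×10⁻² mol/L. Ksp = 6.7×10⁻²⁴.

Each salt precipitates once Q = Ksp for that salt.
Mg₃(PO₄)₂(s) ⇌ 3 Mg²⁺(aq) + 2 PO₄³⁻(aq)
Ksp = [Mg²⁺]^3[PO₄³⁻]^2 = [PO₄³⁻]^2(1.5×10⁻²)^3
[PO₄³⁻]^2 = 6.7×10⁻²⁴ / (1.5×10⁻²)^3 = 2.0×10⁻¹⁸
[PO₄³⁻] = 1.4×10⁻⁹ mol/L

1.4×10⁻⁹ M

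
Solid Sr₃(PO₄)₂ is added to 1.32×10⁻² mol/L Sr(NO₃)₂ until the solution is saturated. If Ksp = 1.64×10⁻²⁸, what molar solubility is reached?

4.22×10⁻¹² M

Sr₃(PO₄)₂(s) ⇌ 3 Sr²⁺(aq) + 2 PO₄³⁻(aq)
Sr²⁺ is already present at 1.32×10⁻² mol/L. If s mol/L of Sr₃(PO₄)₂ dissolves, [PO₄³⁻] = 2s while [Sr²⁺] ≈ 1.32×10⁻² mol/L.
Ksp = [Sr²⁺]^3[PO₄³⁻]^2 = (1.32×10⁻²)^3(2s)^2
(2s)^2 = 1.64×10⁻²⁸ / (1.32×10⁻²)^3 = 7.13×10⁻²³
s = 4.22×10⁻¹² mol/L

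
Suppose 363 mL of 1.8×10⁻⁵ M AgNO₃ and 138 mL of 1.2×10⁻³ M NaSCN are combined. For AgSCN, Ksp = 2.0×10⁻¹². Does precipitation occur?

Total volume after mixing = 363 + 138 = 501 mL.
[Ag⁺] = (1.8×10⁻⁵)(363)/501 = 1.3×10⁻⁵ M
[SCN⁻] = (1.2×10⁻³)(138)/501 = 3.3×10⁻⁴ M
Q = [Ag⁺][SCN⁻] = 4.3×10⁻⁹
Because Q > Ksp (4.3×10⁻⁹ vs 2.0×10⁻¹²), a precipitate of AgSCN forms.

Yes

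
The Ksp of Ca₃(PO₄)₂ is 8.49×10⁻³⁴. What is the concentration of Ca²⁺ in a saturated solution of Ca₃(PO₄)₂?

Ca₃(PO₄)₂(s) ⇌ 3 Ca²⁺(aq) + 2 PO₄³⁻(aq)
If s mol/L of Ca₃(PO₄)₂ dissolves, [Ca²⁺] = 3s and [PO₄³⁻] = 2s.
Ksp = [Ca²⁺]^3[PO₄³⁻]^2 = (3s)^3 · (2s)^2 = 108s^5 = 8.49×10⁻³⁴
s = 9.53×10⁻⁸ mol L⁻¹
[Ca²⁺] = 3s = 2.86×10⁻⁷ mol L⁻¹

2.86×10⁻⁷ M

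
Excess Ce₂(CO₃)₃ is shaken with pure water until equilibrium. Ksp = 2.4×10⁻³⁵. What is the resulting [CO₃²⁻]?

1.4×10⁻⁷ M

Ce₂(CO₃)₃(s) ⇌ 2 Ce³⁺(aq) + 3 CO₃²⁻(aq)
For each mole of Ce₂(CO₃)₃ that dissolves per liter, [Ce³⁺] = 2s and [CO₃²⁻] = 3s; let s denote this solubility.
Ksp = [Ce³⁺]^2[CO₃²⁻]^3 = (2s)^2 · (3s)^3 = 108s^5 = 2.4×10⁻³⁵
s = 4.7×10⁻⁸ mol L⁻¹
[CO₃²⁻] = 3s = 1.4×10⁻⁷ mol L⁻¹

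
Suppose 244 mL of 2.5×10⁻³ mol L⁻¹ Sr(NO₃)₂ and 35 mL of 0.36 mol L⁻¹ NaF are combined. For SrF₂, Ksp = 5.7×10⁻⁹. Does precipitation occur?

The combined volume is 279 mL.
[Sr²⁺] = (2.5×10⁻³)(244)/279 = 2.2×10⁻³ mol L⁻¹
[F⁻] = (0.36)(35)/279 = 4.5×10⁻² mol L⁻¹
Q = [Sr²⁺][F⁻]^2 = 4.5×10⁻⁶
Q = 4.5×10⁻⁶ > Ksp = 5.7×10⁻⁹, so the solution is supersaturated and SrF₂ precipitates.

Yes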